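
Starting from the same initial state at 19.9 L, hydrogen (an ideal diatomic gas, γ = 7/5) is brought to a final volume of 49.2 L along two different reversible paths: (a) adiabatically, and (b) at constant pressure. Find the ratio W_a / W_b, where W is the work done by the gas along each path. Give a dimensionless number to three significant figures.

W_a / W_b ≈ 0.516

Path (a) adiabatic: W = P₁V₁(1 − (V₁/V₂)^(γ−1))/(γ−1) → W_a/(P₁V₁) = 0.7594.
Path (b) isobaric: W = P₁(V₂ − V₁) → W_b/(P₁V₁) = 1.472.
W_a / W_b = 0.7594 / 1.472 = 0.5158.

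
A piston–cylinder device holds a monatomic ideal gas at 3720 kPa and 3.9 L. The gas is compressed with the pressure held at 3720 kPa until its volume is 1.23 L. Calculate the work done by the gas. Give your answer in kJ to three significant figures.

Isobaric: W = P ΔV.
W = (3720 kPa)(1.23 − 3.9 L) = (3720)(-2.67) = -9932 J.

W ≈ -9.93 kJ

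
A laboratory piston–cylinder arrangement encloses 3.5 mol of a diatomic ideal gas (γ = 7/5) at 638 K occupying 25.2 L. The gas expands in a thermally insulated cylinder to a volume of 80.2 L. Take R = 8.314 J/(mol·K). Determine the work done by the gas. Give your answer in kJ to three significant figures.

W ≈ 17.2 kJ

Adiabatic: TV^(γ−1) = const with γ = 7/5.
T₂ = T₁ (V₁/V₂)^(γ−1) = 638 × (25.2/80.2)^0.4 = 638 × 0.6293 = 401.5 K.
W_by = nCᵥ(T₁ − T₂) = (3.5)(20.79)(638 − 401.5) = 17203 J.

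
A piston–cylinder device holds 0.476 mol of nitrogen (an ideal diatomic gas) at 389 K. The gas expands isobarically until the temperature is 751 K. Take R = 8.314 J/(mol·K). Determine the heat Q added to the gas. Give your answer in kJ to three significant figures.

Isobaric: W = nRΔT = (0.476)(8.314)(362) = 1433 J.
ΔU = nCᵥΔT with Cᵥ = 5R/2: ΔU = (0.476)(20.79)(362) = 3582 J.
Q = ΔU + W = 3582 + 1433 = 5014 J.

Q ≈ 5.01 kJ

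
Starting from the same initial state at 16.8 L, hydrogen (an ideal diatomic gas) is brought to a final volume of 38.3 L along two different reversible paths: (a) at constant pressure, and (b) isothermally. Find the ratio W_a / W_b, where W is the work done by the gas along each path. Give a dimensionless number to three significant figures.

W_a / W_b ≈ 1.55

Path (a) isobaric: W = P₁(V₂ − V₁) → W_a/(P₁V₁) = 1.28.
Path (b) isothermal: W = P₁V₁ ln(V₂/V₁) → W_b/(P₁V₁) = 0.8241.
W_a / W_b = 1.28 / 0.8241 = 1.553.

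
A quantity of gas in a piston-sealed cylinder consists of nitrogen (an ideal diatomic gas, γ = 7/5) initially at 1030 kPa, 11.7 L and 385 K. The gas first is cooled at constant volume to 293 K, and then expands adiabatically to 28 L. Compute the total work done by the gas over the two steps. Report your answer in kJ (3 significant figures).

W_total ≈ 6.76 kJ

Step 1 (isochoric): W = 0 (constant volume).
After step 1: P = 783.9 kPa (V unchanged).
Step 2 (adiabatic): W = (P₁V₁ − P₂V₂)/(γ−1) = (9171 − 6469)/0.4 = 6756 J.
W_total = 0 + 6756 = 6756 J.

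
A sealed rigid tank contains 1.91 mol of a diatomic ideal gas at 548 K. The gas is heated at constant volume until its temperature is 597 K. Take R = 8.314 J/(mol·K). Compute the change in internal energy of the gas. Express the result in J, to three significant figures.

Constant volume ⇒ W = 0, so Q = ΔU = nCᵥΔT with Cᵥ = 5R/2 = 20.79 J/(mol·K).
ΔU = (1.91)(20.79)(597 − 548) = 1945 J.

ΔU ≈ 1950 J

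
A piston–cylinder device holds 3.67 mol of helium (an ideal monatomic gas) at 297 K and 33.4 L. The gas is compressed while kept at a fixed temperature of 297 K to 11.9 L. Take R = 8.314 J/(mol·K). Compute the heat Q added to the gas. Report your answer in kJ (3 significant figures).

Q ≈ -9.35 kJ

Isothermal ⇒ ΔU = 0, so Q = W = nRT ln(V₂/V₁).
Q = (3.67)(8.314)(297) ln(11.9/33.4) = 9062 × -1.032 = -9352 J.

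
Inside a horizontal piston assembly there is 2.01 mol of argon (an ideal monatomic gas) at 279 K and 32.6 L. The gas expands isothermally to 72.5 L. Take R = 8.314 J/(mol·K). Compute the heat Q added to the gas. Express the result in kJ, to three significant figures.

Isothermal ⇒ ΔU = 0, so Q = W = nRT ln(V₂/V₁).
Q = (2.01)(8.314)(279) ln(72.5/32.6) = 4662 × 0.7993 = 3727 J.

Q ≈ 3.73 kJ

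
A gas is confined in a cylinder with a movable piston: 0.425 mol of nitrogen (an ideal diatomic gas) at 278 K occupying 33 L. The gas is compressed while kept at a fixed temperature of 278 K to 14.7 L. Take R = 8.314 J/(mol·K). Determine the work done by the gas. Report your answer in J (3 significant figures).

W ≈ -794 J

Isothermal: W = nRT ln(V₂/V₁).
W = (0.425)(8.314)(278) × ln(14.7/33)
  = 982.3 × -0.8087
W_by_gas = -794.3 J.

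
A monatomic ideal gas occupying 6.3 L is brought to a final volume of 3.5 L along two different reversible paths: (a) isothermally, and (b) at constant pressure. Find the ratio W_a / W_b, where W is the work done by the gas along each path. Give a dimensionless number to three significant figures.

Path (a) isothermal: W = P₁V₁ ln(V₂/V₁) → W_a/(P₁V₁) = -0.5878.
Path (b) isobaric: W = P₁(V₂ − V₁) → W_b/(P₁V₁) = -0.4444.
W_a / W_b = -0.5878 / -0.4444 = 1.323.

W_a / W_b ≈ 1.32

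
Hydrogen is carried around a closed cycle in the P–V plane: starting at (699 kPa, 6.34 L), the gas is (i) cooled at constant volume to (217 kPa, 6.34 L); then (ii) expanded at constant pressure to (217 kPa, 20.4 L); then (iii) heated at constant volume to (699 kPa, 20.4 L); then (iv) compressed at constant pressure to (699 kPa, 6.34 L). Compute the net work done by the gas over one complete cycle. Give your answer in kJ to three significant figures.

W_net ≈ -6.78 kJ

Constant-volume legs do no work.
W(ii) = (217)(20.4 − 6.34) = 3051 J; W(iv) = (699)(6.34 − 20.4) = -9828 J.
W_net = 3051 − 9828 = -6777 J (the counter-clockwise enclosed area).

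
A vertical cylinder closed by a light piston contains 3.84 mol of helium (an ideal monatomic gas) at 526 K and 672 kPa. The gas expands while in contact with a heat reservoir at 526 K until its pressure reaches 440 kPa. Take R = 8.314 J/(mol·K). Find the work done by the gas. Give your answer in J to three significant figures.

Isothermal process: W = nRT ln(V₂/V₁) = nRT ln(P₁/P₂).
W = (3.84)(8.314)(526) × ln(672/440)
  = 16793 × ln(1.527) = 16793 × 0.4235
W_by_gas = 7112 J.

W ≈ 7110 J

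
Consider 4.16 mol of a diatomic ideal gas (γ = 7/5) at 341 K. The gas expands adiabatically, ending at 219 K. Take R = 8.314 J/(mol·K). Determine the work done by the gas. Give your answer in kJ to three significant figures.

Adiabatic ⇒ Q = 0, so W_by = −ΔU = nCᵥ(T₁ − T₂).
Cᵥ = 5R/2 = 20.79 J/(mol·K).
W = (4.16)(20.79)(341 − 219) = 10549 J.

W ≈ 10.5 kJ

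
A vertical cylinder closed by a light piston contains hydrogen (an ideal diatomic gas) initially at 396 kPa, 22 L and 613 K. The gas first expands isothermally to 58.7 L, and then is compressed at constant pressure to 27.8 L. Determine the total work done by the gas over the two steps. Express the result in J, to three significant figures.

Step 1 (isothermal): W = P₁V₁ ln(V₂/V₁) = (8712) ln(58.7/22) = 8550 J.
After step 1: P = 148.4 kPa, V = 58.7 L, T = 613 K.
Step 2 (isobaric): W = PΔV = (148.4 kPa)(27.8 − 58.7 L) = -4586 J.
W_total = 8550 − 4586 = 3964 J.

W_total ≈ 3960 J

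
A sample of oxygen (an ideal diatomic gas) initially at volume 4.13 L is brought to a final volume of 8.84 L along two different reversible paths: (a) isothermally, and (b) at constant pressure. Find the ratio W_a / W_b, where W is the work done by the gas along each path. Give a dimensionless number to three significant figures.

W_a / W_b ≈ 0.667

Path (a) isothermal: W = P₁V₁ ln(V₂/V₁) → W_a/(P₁V₁) = 0.761.
Path (b) isobaric: W = P₁(V₂ − V₁) → W_b/(P₁V₁) = 1.14.
W_a / W_b = 0.761 / 1.14 = 0.6673.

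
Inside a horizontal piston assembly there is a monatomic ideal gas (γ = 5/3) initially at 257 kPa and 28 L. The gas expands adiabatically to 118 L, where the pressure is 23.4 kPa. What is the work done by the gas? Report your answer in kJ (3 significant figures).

W ≈ 6.65 kJ

Adiabatic: W = (P₁V₁ − P₂V₂)/(γ − 1) with γ = 5/3.
P₁V₁ = 7196 J, P₂V₂ = 2761 J.
W = (7196 − 2761) / 0.6667 = 6652 J.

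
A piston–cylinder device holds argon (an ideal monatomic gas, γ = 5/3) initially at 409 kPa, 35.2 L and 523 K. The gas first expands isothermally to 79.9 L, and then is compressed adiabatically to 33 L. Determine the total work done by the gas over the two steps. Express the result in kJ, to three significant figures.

W_total ≈ -5.54 kJ

Step 1 (isothermal): W = P₁V₁ ln(V₂/V₁) = (14397) ln(79.9/35.2) = 11801 J.
After step 1: P = 180.2 kPa, V = 79.9 L, T = 523 K.
Step 2 (adiabatic): W = (P₁V₁ − P₂V₂)/(γ−1) = (14397 − 25959)/0.667 = -17343 J.
W_total = 11801 − 17343 = -5542 J.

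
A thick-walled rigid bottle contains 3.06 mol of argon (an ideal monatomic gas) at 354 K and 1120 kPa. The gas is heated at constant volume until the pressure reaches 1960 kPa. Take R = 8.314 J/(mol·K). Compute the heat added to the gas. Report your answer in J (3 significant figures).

Q ≈ 10100 J

Constant volume ⇒ W = 0, so Q = ΔU = nCᵥΔT with Cᵥ = 3R/2 = 12.47 J/(mol·K).
At constant V, T₂/T₁ = P₂/P₁ ⇒ ΔT = T₁(P₂/P₁ − 1) = 354·(1960/1120 − 1) = 265.5 K.
ΔU = (3.06)(12.47)(265.5) = 10132 J.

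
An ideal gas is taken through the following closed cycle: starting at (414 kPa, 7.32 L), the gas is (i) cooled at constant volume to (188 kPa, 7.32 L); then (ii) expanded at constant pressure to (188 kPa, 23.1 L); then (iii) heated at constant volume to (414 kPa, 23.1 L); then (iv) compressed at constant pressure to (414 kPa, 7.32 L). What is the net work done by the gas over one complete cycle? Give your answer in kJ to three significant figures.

Constant-volume legs do no work.
W(ii) = (188)(23.1 − 7.32) = 2967 J; W(iv) = (414)(7.32 − 23.1) = -6533 J.
W_net = 2967 − 6533 = -3566 J (the counter-clockwise enclosed area).

W_net ≈ -3.57 kJ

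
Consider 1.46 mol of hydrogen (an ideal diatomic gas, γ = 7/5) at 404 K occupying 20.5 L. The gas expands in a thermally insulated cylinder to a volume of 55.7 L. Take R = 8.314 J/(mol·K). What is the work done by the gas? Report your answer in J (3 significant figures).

W ≈ 4040 J

Adiabatic: TV^(γ−1) = const with γ = 7/5.
T₂ = T₁ (V₁/V₂)^(γ−1) = 404 × (20.5/55.7)^0.4 = 404 × 0.6704 = 270.9 K.
W_by = nCᵥ(T₁ − T₂) = (1.46)(20.79)(404 − 270.9) = 4040 J.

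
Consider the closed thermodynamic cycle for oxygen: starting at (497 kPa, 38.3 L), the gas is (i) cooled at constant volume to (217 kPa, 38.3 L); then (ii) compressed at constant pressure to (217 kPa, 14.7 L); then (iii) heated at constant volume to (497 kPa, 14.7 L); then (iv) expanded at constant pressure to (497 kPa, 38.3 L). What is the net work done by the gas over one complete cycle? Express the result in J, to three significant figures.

W_net ≈ 6610 J

Constant-volume legs do no work.
W(ii) = (217)(14.7 − 38.3) = -5121 J; W(iv) = (497)(38.3 − 14.7) = 11729 J.
W_net = -5121 + 11729 = 6608 J (the clockwise enclosed area).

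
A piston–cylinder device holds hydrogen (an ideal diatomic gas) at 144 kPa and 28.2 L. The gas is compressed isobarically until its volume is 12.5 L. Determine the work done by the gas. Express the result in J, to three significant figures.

Isobaric: W = P ΔV.
W = (144 kPa)(12.5 − 28.2 L) = (144)(-15.7) = -2261 J.

W ≈ -2260 J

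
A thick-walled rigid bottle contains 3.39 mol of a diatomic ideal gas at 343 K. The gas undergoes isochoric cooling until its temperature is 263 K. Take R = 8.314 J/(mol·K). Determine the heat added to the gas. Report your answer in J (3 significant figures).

Constant volume ⇒ W = 0, so Q = ΔU = nCᵥΔT with Cᵥ = 5R/2 = 20.79 J/(mol·K).
ΔU = (3.39)(20.79)(263 − 343) = -5637 J.

Q ≈ -5640 J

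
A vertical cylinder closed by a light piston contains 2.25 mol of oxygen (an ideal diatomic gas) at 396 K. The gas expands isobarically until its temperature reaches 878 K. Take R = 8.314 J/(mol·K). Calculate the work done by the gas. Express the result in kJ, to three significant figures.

W ≈ 9.02 kJ

Isobaric: W = P ΔV = nR ΔT.
W = (2.25)(8.314)(878 − 396) = 9017 J.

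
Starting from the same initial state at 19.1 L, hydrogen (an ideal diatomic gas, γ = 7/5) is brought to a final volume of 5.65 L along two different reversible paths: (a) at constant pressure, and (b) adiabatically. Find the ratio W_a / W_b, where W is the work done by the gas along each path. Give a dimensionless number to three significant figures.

W_a / W_b ≈ 0.449

Path (a) isobaric: W = P₁(V₂ − V₁) → W_a/(P₁V₁) = -0.7042.
Path (b) adiabatic: W = P₁V₁(1 − (V₁/V₂)^(γ−1))/(γ−1) → W_b/(P₁V₁) = -1.569.
W_a / W_b = -0.7042 / -1.569 = 0.4487.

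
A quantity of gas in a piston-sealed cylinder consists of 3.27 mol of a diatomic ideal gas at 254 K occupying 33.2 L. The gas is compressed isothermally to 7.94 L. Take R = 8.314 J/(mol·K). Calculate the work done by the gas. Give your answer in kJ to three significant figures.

Isothermal: W = nRT ln(V₂/V₁).
W = (3.27)(8.314)(254) × ln(7.94/33.2)
  = 6905 × -1.431
W_by_gas = -9879 J.

W ≈ -9.88 kJ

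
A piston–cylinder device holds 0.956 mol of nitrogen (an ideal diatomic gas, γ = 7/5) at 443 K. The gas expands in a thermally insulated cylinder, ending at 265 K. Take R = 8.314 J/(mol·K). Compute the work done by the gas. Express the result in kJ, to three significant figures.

W ≈ 3.54 kJ

Adiabatic ⇒ Q = 0, so W_by = −ΔU = nCᵥ(T₁ − T₂).
Cᵥ = 5R/2 = 20.79 J/(mol·K).
W = (0.956)(20.79)(443 − 265) = 3537 J.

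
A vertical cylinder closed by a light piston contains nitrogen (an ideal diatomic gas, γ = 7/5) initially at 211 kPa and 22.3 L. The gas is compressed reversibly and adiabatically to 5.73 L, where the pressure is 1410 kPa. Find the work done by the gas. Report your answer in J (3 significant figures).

Adiabatic: W = (P₁V₁ − P₂V₂)/(γ − 1) with γ = 7/5.
P₁V₁ = 4705 J, P₂V₂ = 8079 J.
W = (4705 − 8079) / 0.4 = -8435 J.

W ≈ -8440 J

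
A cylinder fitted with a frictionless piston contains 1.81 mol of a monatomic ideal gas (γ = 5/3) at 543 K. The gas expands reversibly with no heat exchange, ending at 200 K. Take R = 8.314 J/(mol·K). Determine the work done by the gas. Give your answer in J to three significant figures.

W ≈ 7740 J

Adiabatic ⇒ Q = 0, so W_by = −ΔU = nCᵥ(T₁ − T₂).
Cᵥ = 3R/2 = 12.47 J/(mol·K).
W = (1.81)(12.47)(543 − 200) = 7742 J.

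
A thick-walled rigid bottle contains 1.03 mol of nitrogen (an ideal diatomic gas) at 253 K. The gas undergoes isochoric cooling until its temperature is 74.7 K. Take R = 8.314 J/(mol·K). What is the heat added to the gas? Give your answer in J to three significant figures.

Constant volume ⇒ W = 0, so Q = ΔU = nCᵥΔT with Cᵥ = 5R/2 = 20.79 J/(mol·K).
ΔU = (1.03)(20.79)(74.7 − 253) = -3817 J.

Q ≈ -3820 J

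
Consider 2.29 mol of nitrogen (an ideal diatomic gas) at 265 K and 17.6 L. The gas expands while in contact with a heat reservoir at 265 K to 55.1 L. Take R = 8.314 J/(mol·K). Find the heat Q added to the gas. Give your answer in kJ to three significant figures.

Isothermal ⇒ ΔU = 0, so Q = W = nRT ln(V₂/V₁).
Q = (2.29)(8.314)(265) ln(55.1/17.6) = 5045 × 1.141 = 5758 J.

Q ≈ 5.76 kJ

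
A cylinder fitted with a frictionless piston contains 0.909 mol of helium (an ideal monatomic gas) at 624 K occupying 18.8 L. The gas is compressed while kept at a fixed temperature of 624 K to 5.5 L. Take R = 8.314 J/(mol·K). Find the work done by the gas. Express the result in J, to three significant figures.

W ≈ -5800 J

Isothermal: W = nRT ln(V₂/V₁).
W = (0.909)(8.314)(624) × ln(5.5/18.8)
  = 4716 × -1.229
W_by_gas = -5796 J.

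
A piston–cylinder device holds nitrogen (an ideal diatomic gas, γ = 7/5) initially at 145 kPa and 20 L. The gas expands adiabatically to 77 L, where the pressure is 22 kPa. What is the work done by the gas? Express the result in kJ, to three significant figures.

Adiabatic: W = (P₁V₁ − P₂V₂)/(γ − 1) with γ = 7/5.
P₁V₁ = 2900 J, P₂V₂ = 1694 J.
W = (2900 − 1694) / 0.4 = 3015 J.

W ≈ 3.02 kJ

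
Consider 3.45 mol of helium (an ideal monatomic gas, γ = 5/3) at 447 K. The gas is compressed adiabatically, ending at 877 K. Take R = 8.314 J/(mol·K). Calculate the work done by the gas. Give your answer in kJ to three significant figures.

W ≈ -18.5 kJ

Adiabatic ⇒ Q = 0, so W_by = −ΔU = nCᵥ(T₁ − T₂).
Cᵥ = 3R/2 = 12.47 J/(mol·K).
W = (3.45)(12.47)(447 − 877) = -18501 J.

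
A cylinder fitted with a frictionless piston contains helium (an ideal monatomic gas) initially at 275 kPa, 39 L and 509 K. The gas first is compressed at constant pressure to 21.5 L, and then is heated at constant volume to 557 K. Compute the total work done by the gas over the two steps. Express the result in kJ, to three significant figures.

W_total ≈ -4.81 kJ

Step 1 (isobaric): W = PΔV = (275 kPa)(21.5 − 39 L) = -4812 J.
Step 2 (isochoric): W = 0 (constant volume).
W_total = -4812 + 0 = -4812 J.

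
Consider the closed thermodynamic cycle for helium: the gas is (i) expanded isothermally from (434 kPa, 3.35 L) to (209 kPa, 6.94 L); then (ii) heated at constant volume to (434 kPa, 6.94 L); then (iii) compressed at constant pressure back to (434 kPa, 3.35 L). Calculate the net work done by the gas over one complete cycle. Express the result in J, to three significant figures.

Leg (i): W = PᵢVᵢ ln(V_f/Vᵢ) = (1454) ln(6.94/3.35) = 1059 J.
Leg (ii): W = 0.
Leg (iii): W = PΔV = (434)(3.35 − 6.94) = -1558 J.
W_net = 1059 − 1558 = -499.1 J.

W_net ≈ -499 J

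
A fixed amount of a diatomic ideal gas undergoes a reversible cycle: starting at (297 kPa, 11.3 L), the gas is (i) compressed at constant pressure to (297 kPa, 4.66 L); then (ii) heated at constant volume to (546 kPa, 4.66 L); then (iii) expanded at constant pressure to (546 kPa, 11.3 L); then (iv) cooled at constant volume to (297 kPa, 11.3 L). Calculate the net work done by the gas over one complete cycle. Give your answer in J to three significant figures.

Constant-volume legs do no work.
W(i) = (297)(4.66 − 11.3) = -1972 J; W(iii) = (546)(11.3 − 4.66) = 3625 J.
W_net = -1972 + 3625 = 1653 J (the clockwise enclosed area).

W_net ≈ 1650 J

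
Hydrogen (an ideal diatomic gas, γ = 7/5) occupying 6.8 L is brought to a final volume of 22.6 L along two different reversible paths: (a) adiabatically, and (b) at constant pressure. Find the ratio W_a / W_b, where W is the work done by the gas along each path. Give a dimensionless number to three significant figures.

W_a / W_b ≈ 0.410

Path (a) adiabatic: W = P₁V₁(1 − (V₁/V₂)^(γ−1))/(γ−1) → W_a/(P₁V₁) = 0.9537.
Path (b) isobaric: W = P₁(V₂ − V₁) → W_b/(P₁V₁) = 2.324.
W_a / W_b = 0.9537 / 2.324 = 0.4104.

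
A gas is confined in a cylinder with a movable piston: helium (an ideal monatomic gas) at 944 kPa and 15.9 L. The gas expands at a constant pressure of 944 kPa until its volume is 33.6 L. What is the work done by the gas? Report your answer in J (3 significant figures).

Isobaric: W = P ΔV.
W = (944 kPa)(33.6 − 15.9 L) = (944)(17.7) = 16709 J.

W ≈ 16700 J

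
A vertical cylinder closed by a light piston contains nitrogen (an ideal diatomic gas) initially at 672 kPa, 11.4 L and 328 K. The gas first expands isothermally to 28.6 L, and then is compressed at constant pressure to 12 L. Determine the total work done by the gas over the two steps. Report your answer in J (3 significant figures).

W_total ≈ 2600 J

Step 1 (isothermal): W = P₁V₁ ln(V₂/V₁) = (7661) ln(28.6/11.4) = 7046 J.
After step 1: P = 267.9 kPa, V = 28.6 L, T = 328 K.
Step 2 (isobaric): W = PΔV = (267.9 kPa)(12 − 28.6 L) = -4446 J.
W_total = 7046 − 4446 = 2600 J.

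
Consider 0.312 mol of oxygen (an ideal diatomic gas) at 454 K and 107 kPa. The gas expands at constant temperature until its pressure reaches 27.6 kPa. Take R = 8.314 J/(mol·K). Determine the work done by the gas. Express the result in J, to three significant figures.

W ≈ 1600 J

Isothermal process: W = nRT ln(V₂/V₁) = nRT ln(P₁/P₂).
W = (0.312)(8.314)(454) × ln(107/27.6)
  = 1178 × ln(3.877) = 1178 × 1.355
W_by_gas = 1596 J.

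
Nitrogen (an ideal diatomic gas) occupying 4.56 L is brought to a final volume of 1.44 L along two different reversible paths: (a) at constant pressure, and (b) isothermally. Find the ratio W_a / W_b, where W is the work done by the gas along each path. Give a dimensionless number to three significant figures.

W_a / W_b ≈ 0.594

Path (a) isobaric: W = P₁(V₂ − V₁) → W_a/(P₁V₁) = -0.6842.
Path (b) isothermal: W = P₁V₁ ln(V₂/V₁) → W_b/(P₁V₁) = -1.153.
W_a / W_b = -0.6842 / -1.153 = 0.5936.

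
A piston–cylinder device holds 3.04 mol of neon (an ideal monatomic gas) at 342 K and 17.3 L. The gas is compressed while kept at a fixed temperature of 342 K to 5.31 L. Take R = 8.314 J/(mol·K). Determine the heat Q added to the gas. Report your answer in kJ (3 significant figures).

Isothermal ⇒ ΔU = 0, so Q = W = nRT ln(V₂/V₁).
Q = (3.04)(8.314)(342) ln(5.31/17.3) = 8644 × -1.181 = -10209 J.

Q ≈ -10.2 kJ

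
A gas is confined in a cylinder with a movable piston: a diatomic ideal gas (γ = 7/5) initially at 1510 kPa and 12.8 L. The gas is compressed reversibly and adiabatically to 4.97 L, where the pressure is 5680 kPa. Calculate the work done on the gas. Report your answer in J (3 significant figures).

W ≈ 22300 J

Adiabatic: W = (P₁V₁ − P₂V₂)/(γ − 1) with γ = 7/5.
P₁V₁ = 19328 J, P₂V₂ = 28230 J.
W = (19328 − 28230) / 0.4 = -22254 J.
Work on gas = −W_by = 22254 J.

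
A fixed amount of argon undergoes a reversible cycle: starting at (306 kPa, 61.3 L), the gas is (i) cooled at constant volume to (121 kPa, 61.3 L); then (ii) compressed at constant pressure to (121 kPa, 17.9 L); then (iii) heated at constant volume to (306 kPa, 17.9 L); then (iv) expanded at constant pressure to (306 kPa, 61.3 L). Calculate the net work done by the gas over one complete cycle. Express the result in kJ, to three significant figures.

W_net ≈ 8.03 kJ

Constant-volume legs do no work.
W(ii) = (121)(17.9 − 61.3) = -5251 J; W(iv) = (306)(61.3 − 17.9) = 13280 J.
W_net = -5251 + 13280 = 8029 J (the clockwise enclosed area).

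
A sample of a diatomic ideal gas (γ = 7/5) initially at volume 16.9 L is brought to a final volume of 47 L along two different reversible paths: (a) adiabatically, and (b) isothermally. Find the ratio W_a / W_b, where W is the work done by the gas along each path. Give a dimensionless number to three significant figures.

W_a / W_b ≈ 0.821

Path (a) adiabatic: W = P₁V₁(1 − (V₁/V₂)^(γ−1))/(γ−1) → W_a/(P₁V₁) = 0.8394.
Path (b) isothermal: W = P₁V₁ ln(V₂/V₁) → W_b/(P₁V₁) = 1.023.
W_a / W_b = 0.8394 / 1.023 = 0.8207.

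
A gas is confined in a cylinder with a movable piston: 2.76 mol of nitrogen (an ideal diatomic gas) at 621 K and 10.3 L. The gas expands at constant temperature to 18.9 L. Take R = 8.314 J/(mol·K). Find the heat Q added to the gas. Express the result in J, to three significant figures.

Isothermal ⇒ ΔU = 0, so Q = W = nRT ln(V₂/V₁).
Q = (2.76)(8.314)(621) ln(18.9/10.3) = 14250 × 0.607 = 8650 J.

Q ≈ 8650 J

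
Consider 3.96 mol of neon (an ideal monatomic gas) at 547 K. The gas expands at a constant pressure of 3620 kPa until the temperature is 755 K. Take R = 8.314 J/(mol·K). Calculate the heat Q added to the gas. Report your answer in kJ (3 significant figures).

Q ≈ 17.1 kJ

Isobaric: W = nRΔT = (3.96)(8.314)(208) = 6848 J.
ΔU = nCᵥΔT with Cᵥ = 3R/2: ΔU = (3.96)(12.47)(208) = 10272 J.
Q = ΔU + W = 10272 + 6848 = 17120 J.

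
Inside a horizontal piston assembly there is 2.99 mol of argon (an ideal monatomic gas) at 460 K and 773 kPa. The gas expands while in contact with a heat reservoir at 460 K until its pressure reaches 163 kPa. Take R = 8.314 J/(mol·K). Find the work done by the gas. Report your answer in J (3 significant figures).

Isothermal process: W = nRT ln(V₂/V₁) = nRT ln(P₁/P₂).
W = (2.99)(8.314)(460) × ln(773/163)
  = 11435 × ln(4.742) = 11435 × 1.557
W_by_gas = 17799 J.

W ≈ 17800 J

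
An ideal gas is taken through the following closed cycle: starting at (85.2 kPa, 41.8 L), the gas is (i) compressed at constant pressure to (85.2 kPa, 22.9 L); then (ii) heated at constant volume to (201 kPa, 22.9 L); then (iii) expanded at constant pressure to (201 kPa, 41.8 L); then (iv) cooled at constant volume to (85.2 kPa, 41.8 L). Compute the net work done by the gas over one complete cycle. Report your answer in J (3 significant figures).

W_net ≈ 2190 J

Constant-volume legs do no work.
W(i) = (85.2)(22.9 − 41.8) = -1610 J; W(iii) = (201)(41.8 − 22.9) = 3799 J.
W_net = -1610 + 3799 = 2189 J (the clockwise enclosed area).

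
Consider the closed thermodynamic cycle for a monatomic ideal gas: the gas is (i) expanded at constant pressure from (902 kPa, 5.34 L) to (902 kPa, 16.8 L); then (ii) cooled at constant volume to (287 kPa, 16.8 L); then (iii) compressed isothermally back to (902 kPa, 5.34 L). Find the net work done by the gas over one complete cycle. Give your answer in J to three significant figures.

W_net ≈ 4810 J

Leg (i): W = PΔV = (902)(16.8 − 5.34) = 10337 J.
Leg (ii): W = 0.
Leg (iii): W = PᵢVᵢ ln(V_f/Vᵢ) = (4822) ln(5.34/16.8) = -5526 J.
W_net = 10337 − 5526 = 4811 J.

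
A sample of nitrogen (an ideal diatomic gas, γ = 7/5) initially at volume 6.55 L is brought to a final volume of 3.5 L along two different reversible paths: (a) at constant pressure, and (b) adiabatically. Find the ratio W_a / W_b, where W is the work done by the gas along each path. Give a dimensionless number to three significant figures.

Path (a) isobaric: W = P₁(V₂ − V₁) → W_a/(P₁V₁) = -0.4656.
Path (b) adiabatic: W = P₁V₁(1 − (V₁/V₂)^(γ−1))/(γ−1) → W_b/(P₁V₁) = -0.7122.
W_a / W_b = -0.4656 / -0.7122 = 0.6538.

W_a / W_b ≈ 0.654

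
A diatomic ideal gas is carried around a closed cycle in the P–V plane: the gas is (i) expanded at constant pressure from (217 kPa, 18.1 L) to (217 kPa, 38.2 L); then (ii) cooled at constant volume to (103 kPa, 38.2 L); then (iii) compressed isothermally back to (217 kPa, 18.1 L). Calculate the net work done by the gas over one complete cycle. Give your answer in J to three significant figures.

Leg (i): W = PΔV = (217)(38.2 − 18.1) = 4362 J.
Leg (ii): W = 0.
Leg (iii): W = PᵢVᵢ ln(V_f/Vᵢ) = (3935) ln(18.1/38.2) = -2939 J.
W_net = 4362 − 2939 = 1423 J.

W_net ≈ 1420 J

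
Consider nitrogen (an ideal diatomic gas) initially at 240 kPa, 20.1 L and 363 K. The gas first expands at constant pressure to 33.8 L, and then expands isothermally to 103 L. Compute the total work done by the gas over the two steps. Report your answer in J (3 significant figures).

W_total ≈ 12300 J

Step 1 (isobaric): W = PΔV = (240 kPa)(33.8 − 20.1 L) = 3288 J.
After step 1: P = 240 kPa, V = 33.8 L, T = 610.4 K.
Step 2 (isothermal): W = P₁V₁ ln(V₂/V₁) = (8112) ln(103/33.8) = 9039 J.
W_total = 3288 + 9039 = 12327 J.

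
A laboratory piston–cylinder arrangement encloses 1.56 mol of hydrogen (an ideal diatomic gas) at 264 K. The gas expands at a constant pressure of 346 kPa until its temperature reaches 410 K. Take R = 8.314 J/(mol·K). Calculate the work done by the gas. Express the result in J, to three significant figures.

Isobaric: W = P ΔV = nR ΔT.
W = (1.56)(8.314)(410 − 264) = 1894 J.

W ≈ 1890 J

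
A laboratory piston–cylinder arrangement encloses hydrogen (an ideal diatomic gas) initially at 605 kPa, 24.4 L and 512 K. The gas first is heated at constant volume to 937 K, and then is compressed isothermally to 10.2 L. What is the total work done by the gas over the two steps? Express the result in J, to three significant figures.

W_total ≈ -23600 J

Step 1 (isochoric): W = 0 (constant volume).
After step 1: P = 1107 kPa (V unchanged).
Step 2 (isothermal): W = P₁V₁ ln(V₂/V₁) = (27016) ln(10.2/24.4) = -23563 J.
W_total = 0 − 23563 = -23563 J.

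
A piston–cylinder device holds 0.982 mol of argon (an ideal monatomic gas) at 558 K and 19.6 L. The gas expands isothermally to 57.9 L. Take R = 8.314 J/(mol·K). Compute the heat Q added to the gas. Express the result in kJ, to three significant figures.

Isothermal ⇒ ΔU = 0, so Q = W = nRT ln(V₂/V₁).
Q = (0.982)(8.314)(558) ln(57.9/19.6) = 4556 × 1.083 = 4935 J.

Q ≈ 4.93 kJ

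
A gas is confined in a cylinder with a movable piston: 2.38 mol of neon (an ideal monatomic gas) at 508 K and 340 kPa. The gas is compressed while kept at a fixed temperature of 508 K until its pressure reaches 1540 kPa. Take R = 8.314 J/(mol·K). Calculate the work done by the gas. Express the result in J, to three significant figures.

Isothermal process: W = nRT ln(V₂/V₁) = nRT ln(P₁/P₂).
W = (2.38)(8.314)(508) × ln(340/1540)
  = 10052 × ln(0.2208) = 10052 × -1.511
W_by_gas = -15184 J.

W ≈ -15200 J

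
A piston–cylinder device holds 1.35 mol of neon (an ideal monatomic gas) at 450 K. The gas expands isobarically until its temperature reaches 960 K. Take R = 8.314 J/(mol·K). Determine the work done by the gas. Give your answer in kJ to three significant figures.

W ≈ 5.72 kJ

Isobaric: W = P ΔV = nR ΔT.
W = (1.35)(8.314)(960 − 450) = 5724 J.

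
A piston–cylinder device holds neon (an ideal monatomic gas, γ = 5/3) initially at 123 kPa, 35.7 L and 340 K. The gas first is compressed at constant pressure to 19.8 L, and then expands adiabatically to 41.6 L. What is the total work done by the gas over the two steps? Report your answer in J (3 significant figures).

Step 1 (isobaric): W = PΔV = (123 kPa)(19.8 − 35.7 L) = -1956 J.
After step 1: P = 123 kPa, V = 19.8 L, T = 188.6 K.
Step 2 (adiabatic): W = (P₁V₁ − P₂V₂)/(γ−1) = (2435 − 1485)/0.667 = 1426 J.
W_total = -1956 + 1426 = -529.5 J.

W_total ≈ -530 J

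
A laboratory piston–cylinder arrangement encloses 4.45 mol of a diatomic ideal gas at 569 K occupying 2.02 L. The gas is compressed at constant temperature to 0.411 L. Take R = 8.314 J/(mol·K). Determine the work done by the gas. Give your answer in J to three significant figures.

W ≈ -33500 J

Isothermal: W = nRT ln(V₂/V₁).
W = (4.45)(8.314)(569) × ln(0.411/2.02)
  = 21051 × -1.592
W_by_gas = -33519 J.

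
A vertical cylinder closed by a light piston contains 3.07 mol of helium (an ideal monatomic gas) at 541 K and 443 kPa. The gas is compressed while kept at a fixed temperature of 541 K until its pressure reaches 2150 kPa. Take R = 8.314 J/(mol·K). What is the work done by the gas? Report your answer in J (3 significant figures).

Isothermal process: W = nRT ln(V₂/V₁) = nRT ln(P₁/P₂).
W = (3.07)(8.314)(541) × ln(443/2150)
  = 13808 × ln(0.206) = 13808 × -1.58
W_by_gas = -21813 J.

W ≈ -21800 J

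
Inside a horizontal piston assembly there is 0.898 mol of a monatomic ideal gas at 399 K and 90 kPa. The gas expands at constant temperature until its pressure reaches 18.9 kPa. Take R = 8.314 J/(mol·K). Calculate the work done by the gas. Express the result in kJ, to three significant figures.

W ≈ 4.65 kJ

Isothermal process: W = nRT ln(V₂/V₁) = nRT ln(P₁/P₂).
W = (0.898)(8.314)(399) × ln(90/18.9)
  = 2979 × ln(4.762) = 2979 × 1.561
W_by_gas = 4649 J.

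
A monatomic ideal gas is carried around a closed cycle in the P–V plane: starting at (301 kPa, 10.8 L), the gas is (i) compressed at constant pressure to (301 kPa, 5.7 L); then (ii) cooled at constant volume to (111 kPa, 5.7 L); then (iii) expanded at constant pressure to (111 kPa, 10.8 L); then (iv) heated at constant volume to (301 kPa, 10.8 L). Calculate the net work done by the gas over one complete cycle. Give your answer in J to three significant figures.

Constant-volume legs do no work.
W(i) = (301)(5.7 − 10.8) = -1535 J; W(iii) = (111)(10.8 − 5.7) = 566.1 J.
W_net = -1535 + 566.1 = -969 J (the counter-clockwise enclosed area).

W_net ≈ -969 J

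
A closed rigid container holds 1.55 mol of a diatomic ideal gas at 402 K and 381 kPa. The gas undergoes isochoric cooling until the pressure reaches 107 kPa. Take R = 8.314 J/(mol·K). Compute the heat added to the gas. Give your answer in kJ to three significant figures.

Constant volume ⇒ W = 0, so Q = ΔU = nCᵥΔT with Cᵥ = 5R/2 = 20.79 J/(mol·K).
At constant V, T₂/T₁ = P₂/P₁ ⇒ ΔT = T₁(P₂/P₁ − 1) = 402·(107/381 − 1) = -289.1 K.
ΔU = (1.55)(20.79)(-289.1) = -9314 J.

Q ≈ -9.31 kJ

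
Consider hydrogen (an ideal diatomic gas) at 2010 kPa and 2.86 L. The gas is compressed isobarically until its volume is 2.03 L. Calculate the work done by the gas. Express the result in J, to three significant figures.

W ≈ -1670 J

Isobaric: W = P ΔV.
W = (2010 kPa)(2.03 − 2.86 L) = (2010)(-0.83) = -1668 J.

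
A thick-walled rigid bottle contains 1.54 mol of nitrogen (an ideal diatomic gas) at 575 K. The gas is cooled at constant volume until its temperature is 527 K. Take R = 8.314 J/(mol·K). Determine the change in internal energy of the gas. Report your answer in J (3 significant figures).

ΔU ≈ -1540 J

Constant volume ⇒ W = 0, so Q = ΔU = nCᵥΔT with Cᵥ = 5R/2 = 20.79 J/(mol·K).
ΔU = (1.54)(20.79)(527 − 575) = -1536 J.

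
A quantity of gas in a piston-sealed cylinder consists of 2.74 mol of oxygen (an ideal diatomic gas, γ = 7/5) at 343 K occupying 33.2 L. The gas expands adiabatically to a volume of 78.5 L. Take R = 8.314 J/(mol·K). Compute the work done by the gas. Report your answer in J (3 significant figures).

W ≈ 5690 J

Adiabatic: TV^(γ−1) = const with γ = 7/5.
T₂ = T₁ (V₁/V₂)^(γ−1) = 343 × (33.2/78.5)^0.4 = 343 × 0.7088 = 243.1 K.
W_by = nCᵥ(T₁ − T₂) = (2.74)(20.79)(343 − 243.1) = 5689 J.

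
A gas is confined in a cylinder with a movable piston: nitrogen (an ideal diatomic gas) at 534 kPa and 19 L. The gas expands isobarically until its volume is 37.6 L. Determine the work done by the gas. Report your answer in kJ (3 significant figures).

W ≈ 9.93 kJ

Isobaric: W = P ΔV.
W = (534 kPa)(37.6 − 19 L) = (534)(18.6) = 9932 J.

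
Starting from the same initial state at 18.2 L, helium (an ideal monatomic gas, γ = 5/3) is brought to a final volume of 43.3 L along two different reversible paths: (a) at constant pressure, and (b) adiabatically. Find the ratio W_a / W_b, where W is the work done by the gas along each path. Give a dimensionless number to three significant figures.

W_a / W_b ≈ 2.09

Path (a) isobaric: W = P₁(V₂ − V₁) → W_a/(P₁V₁) = 1.379.
Path (b) adiabatic: W = P₁V₁(1 − (V₁/V₂)^(γ−1))/(γ−1) → W_b/(P₁V₁) = 0.6583.
W_a / W_b = 1.379 / 0.6583 = 2.095.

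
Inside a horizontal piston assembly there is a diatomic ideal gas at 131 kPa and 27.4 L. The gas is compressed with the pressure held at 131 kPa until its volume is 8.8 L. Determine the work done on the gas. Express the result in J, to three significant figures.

W ≈ 2440 J

Isobaric: W = P ΔV.
W = (131 kPa)(8.8 − 27.4 L) = (131)(-18.6) = -2437 J.
Work on gas = −W_by = 2437 J.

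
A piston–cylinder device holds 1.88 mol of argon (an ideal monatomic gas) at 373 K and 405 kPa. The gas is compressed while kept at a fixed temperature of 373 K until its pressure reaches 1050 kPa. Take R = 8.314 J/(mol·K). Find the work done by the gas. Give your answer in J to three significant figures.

W ≈ -5550 J

Isothermal process: W = nRT ln(V₂/V₁) = nRT ln(P₁/P₂).
W = (1.88)(8.314)(373) × ln(405/1050)
  = 5830 × ln(0.3857) = 5830 × -0.9527
W_by_gas = -5554 J.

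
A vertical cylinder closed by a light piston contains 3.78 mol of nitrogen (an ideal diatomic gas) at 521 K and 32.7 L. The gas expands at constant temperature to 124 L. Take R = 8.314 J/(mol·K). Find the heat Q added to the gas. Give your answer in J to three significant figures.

Q ≈ 21800 J

Isothermal ⇒ ΔU = 0, so Q = W = nRT ln(V₂/V₁).
Q = (3.78)(8.314)(521) ln(124/32.7) = 16373 × 1.333 = 21824 J.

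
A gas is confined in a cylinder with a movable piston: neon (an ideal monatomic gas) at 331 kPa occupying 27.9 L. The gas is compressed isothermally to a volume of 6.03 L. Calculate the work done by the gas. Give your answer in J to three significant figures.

W ≈ -14100 J

Isothermal: W = nRT ln(V₂/V₁) = P₁V₁ ln(V₂/V₁).
P₁V₁ = (331 kPa)(27.9 L) = 9235 J.
W = 9235 × ln(6.03/27.9) = 9235 × -1.532
W_by_gas = -14147 J.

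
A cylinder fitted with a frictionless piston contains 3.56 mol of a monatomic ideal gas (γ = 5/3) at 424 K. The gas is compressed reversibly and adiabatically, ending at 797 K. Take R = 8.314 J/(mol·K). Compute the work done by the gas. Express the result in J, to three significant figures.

W ≈ -16600 J

Adiabatic ⇒ Q = 0, so W_by = −ΔU = nCᵥ(T₁ − T₂).
Cᵥ = 3R/2 = 12.47 J/(mol·K).
W = (3.56)(12.47)(424 − 797) = -16560 J.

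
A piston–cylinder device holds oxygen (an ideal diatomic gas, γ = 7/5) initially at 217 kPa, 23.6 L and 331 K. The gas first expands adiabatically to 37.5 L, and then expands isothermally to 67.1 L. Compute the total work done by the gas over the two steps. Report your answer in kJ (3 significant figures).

W_total ≈ 4.64 kJ

Step 1 (adiabatic): W = (P₁V₁ − P₂V₂)/(γ−1) = (5121 − 4255)/0.4 = 2165 J.
After step 1: P = 113.5 kPa, V = 37.5 L, T = 275 K.
Step 2 (isothermal): W = P₁V₁ ln(V₂/V₁) = (4255) ln(67.1/37.5) = 2476 J.
W_total = 2165 + 2476 = 4641 J.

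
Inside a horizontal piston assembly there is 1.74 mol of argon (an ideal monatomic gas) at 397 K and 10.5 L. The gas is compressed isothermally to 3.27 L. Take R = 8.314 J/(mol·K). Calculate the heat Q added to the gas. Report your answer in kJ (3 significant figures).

Q ≈ -6.70 kJ

Isothermal ⇒ ΔU = 0, so Q = W = nRT ln(V₂/V₁).
Q = (1.74)(8.314)(397) ln(3.27/10.5) = 5743 × -1.167 = -6700 J.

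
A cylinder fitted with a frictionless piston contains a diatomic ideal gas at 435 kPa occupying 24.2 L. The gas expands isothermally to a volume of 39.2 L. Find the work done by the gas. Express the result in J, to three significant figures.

Isothermal: W = nRT ln(V₂/V₁) = P₁V₁ ln(V₂/V₁).
P₁V₁ = (435 kPa)(24.2 L) = 10527 J.
W = 10527 × ln(39.2/24.2) = 10527 × 0.4823
W_by_gas = 5077 J.

W ≈ 5080 J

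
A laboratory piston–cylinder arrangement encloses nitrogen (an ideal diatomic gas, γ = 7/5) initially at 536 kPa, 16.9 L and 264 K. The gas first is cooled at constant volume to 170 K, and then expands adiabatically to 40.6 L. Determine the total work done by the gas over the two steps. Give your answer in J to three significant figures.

W_total ≈ 4310 J

Step 1 (isochoric): W = 0 (constant volume).
After step 1: P = 345.2 kPa (V unchanged).
Step 2 (adiabatic): W = (P₁V₁ − P₂V₂)/(γ−1) = (5833 − 4108)/0.4 = 4312 J.
W_total = 0 + 4312 = 4312 J.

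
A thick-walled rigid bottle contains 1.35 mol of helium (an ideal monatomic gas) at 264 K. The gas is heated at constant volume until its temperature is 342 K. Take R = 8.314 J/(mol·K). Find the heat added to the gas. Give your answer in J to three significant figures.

Constant volume ⇒ W = 0, so Q = ΔU = nCᵥΔT with Cᵥ = 3R/2 = 12.47 J/(mol·K).
ΔU = (1.35)(12.47)(342 − 264) = 1313 J.

Q ≈ 1310 J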